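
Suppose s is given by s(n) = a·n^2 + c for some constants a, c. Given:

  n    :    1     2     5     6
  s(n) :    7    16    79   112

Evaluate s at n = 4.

52

From s(1) = 7 and s(2) = 16: 1a + c = 7 and 4a + c = 16.
Subtracting: 3a = 9, so a = 3; then c = 7 − 3·1 = 4.
So s(n) = 3n² + 4, and s(4) = 52.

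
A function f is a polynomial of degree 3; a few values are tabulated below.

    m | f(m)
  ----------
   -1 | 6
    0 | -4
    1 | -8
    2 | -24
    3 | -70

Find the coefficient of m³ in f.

First differences: -10, -4, -16, -46. Second differences: 6, -12, -30. Third differences: -18, -18.
Level-3 differences are constant, so f has degree 3.
Fitting a degree-3 polynomial gives f(m) = -3m³ + 3m² - 4m - 4.
The coefficient of m³ is -3.

-3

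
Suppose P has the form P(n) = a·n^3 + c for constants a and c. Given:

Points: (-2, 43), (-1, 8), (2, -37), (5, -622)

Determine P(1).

From P(-2) = 43 and P(-1) = 8: -8a + c = 43 and -1a + c = 8.
Subtracting: 7a = -35, so a = -5; then c = 43 − (-5)·(-8) = 3.
So P(n) = -5n³ + 3, and P(1) = -2.

-2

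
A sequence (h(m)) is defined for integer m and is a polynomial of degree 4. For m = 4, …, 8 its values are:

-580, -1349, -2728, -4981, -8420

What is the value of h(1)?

Write h(m) = am^4 + bm³ + cm² + dm + e; the 5 given values yield a linear system in the 5 coefficients.
Solving, h(m) = -2m^4 - 3m² - 4m - 4.
Then h(1) = -13.

-13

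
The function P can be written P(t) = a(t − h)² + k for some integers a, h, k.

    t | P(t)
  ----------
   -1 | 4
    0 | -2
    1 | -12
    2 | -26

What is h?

-2

First differences -6, -10, -14; second difference -4 = 2a, so a = -2.
Expanding, the t-coefficient is −2ah = 4h; matching it to the data gives h = -2, and then k = 6.
So P(t) = -2(t + 2)² + 6.
Hence h = -2.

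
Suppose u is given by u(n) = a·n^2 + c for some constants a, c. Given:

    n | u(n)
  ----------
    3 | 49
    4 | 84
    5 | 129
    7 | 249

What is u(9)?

From u(3) = 49 and u(4) = 84: 9a + c = 49 and 16a + c = 84.
Subtracting: 7a = 35, so a = 5; then c = 49 − 5·9 = 4.
So u(n) = 5n² + 4, and u(9) = 409.

409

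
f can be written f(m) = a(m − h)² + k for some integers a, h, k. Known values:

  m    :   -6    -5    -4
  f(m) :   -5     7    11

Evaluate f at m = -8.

-53

First differences 12, 4; second difference -8 = 2a, so a = -4.
Expanding, the m-coefficient is −2ah = 8h; matching it to the data gives h = -4, and then k = 11.
So f(m) = -4(m + 4)² + 11.
f(-8) = -4·(-4)² + 11 = -53.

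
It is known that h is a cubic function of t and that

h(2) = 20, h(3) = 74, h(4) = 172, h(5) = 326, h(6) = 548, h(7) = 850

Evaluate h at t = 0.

Write h(t) = at³ + bt² + ct + d; the 6 given values yield a linear system in the 4 coefficients.
Solving, h(t) = 2t³ + 4t² - 4t - 4.
Then h(0) = -4.

-4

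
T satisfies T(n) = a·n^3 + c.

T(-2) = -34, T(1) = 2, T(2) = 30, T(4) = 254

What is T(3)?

106

From T(-2) = -34 and T(1) = 2: -8a + c = -34 and 1a + c = 2.
Subtracting: 9a = 36, so a = 4; then c = -34 − 4·(-8) = -2.
So T(n) = 4n³ − 2, and T(3) = 106.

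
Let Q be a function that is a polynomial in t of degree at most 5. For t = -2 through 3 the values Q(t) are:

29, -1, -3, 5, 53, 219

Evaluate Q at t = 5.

First differences: -30, -2, 8, 48, 166. Second differences: 28, 10, 40, 118. Third differences: -18, 30, 78. Fourth differences: 48, 48.
Level-4 differences are constant, so Q has degree 4.
Fitting a degree-4 polynomial gives Q(t) = 2t^4 + t³ + 3t² + 2t - 3.
Then Q(5) = 1457.

1457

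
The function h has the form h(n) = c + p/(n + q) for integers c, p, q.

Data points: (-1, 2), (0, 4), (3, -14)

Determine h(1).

(h(n) − c)(n + q) = p for each data point; the three points give a linear system in c and q, then p follows.
Solving: c = -2, q = -2, p = -12, so h(n) = -2 − 12/(n − 2).
Then h(1) = -2 − 12/(-1) = 10.

10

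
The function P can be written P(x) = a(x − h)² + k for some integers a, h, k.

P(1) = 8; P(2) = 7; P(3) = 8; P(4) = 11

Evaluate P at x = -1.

First differences -1, 1, 3; second difference 2 = 2a, so a = 1.
Expanding, the x-coefficient is −2ah = -2h; matching it to the data gives h = 2, and then k = 7.
So P(x) = 1(x − 2)² + 7.
P(-1) = 1·(-3)² + 7 = 16.

16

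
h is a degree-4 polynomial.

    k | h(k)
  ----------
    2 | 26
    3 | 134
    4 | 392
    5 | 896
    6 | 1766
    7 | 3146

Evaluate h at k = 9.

8132

Write h(k) = ak^4 + bk³ + ck² + dk + e; the 6 given values yield a linear system in the 5 coefficients.
Solving, h(k) = k^4 + 2k³ + 2k² - 5k - 4.
Then h(9) = 8132.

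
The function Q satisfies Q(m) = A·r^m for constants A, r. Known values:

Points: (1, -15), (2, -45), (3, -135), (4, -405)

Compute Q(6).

Consecutive ratio: -45/(-15) = 3, and -135/(-45) = 3, so r = 3.
Then A·3^1 = -15 gives A = -5, and Q(m) = -5·3^m.
Q(6) = -5·3^6 = -3645.

-3645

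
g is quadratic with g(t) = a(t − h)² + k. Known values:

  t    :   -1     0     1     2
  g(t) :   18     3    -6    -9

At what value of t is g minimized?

First differences -15, -9, -3; second difference 6 = 2a, so a = 3.
Expanding, the t-coefficient is −2ah = -6h; matching it to the data gives h = 2, and then k = -9.
So g(t) = 3(t − 2)² − 9.
Hence h = 2.

2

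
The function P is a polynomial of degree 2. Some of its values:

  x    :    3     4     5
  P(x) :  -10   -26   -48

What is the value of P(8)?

-150

Write P(x) = ax² + bx + c; the 3 given values yield a linear system in the 3 coefficients.
Solving, P(x) = -3x² + 5x + 2.
Then P(8) = -150.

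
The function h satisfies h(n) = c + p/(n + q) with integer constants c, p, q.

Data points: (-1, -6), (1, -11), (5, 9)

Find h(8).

3

(h(n) − c)(n + q) = p for each data point; the three points give a linear system in c and q, then p follows.
Solving: c = -1, q = -3, p = 20, so h(n) = -1 + 20/(n − 3).
Then h(8) = -1 + 20/5 = 3.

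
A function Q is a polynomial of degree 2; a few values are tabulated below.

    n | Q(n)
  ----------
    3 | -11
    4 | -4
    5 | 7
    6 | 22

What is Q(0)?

Write Q(n) = an² + bn + c; the 4 given values yield a linear system in the 3 coefficients.
Solving, Q(n) = 2n² - 7n - 8.
The constant term is Q(0) = -8.

-8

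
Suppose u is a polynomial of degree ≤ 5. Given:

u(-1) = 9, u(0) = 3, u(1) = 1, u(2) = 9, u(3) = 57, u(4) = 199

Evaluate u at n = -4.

Write u(n) = an^5 + bn^4 + cn³ + dn² + en + p; the 6 given values yield a linear system in the 6 coefficients.
Solving, the leading coefficient vanishes, and u(n) = n^4 - n³ + n² - 3n + 3.
Then u(-4) = 351.

351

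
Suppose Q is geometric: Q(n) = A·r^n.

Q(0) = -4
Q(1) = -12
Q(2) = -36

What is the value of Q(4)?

Consecutive ratio: -12/(-4) = 3, and -36/(-12) = 3, so r = 3.
Then A·3^0 = -4 gives A = -4, and Q(n) = -4·3^n.
Q(4) = -4·3^4 = -324.

-324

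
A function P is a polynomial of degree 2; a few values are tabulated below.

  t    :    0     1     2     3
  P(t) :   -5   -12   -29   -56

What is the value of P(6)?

-197

First differences: -7, -17, -27. Second differences: -10, -10.
Level-2 differences are constant, so P has degree 2.
Fitting a degree-2 polynomial gives P(t) = -5t² - 2t - 5.
Then P(6) = -197.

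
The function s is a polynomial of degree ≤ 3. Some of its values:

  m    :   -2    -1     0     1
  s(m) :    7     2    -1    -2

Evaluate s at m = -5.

34

First differences: -5, -3, -1. Second differences: 2, 2.
Level-2 differences are constant, so s has degree 2.
Fitting a degree-2 polynomial gives s(m) = m² - 2m - 1.
Then s(-5) = 34.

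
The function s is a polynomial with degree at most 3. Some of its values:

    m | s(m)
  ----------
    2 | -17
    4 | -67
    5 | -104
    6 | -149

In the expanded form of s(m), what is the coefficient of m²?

Write s(m) = am³ + bm² + cm + d; the 4 given values yield a linear system in the 4 coefficients.
Solving, the leading coefficient vanishes, and s(m) = -4m² - m + 1.
The coefficient of m² is -4.

-4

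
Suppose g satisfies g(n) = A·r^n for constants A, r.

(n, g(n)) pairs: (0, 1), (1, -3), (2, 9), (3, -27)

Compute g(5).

-243

Consecutive ratio: -3/1 = -3, and 9/(-3) = -3, so r = -3.
Then A·(-3)^0 = 1 gives A = 1, and g(n) = 1·(-3)^n.
g(5) = 1·(-3)^5 = -243.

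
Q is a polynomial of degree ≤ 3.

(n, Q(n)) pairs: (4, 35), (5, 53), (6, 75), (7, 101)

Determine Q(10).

203

First differences: 18, 22, 26. Second differences: 4, 4.
Level-2 differences are constant, so Q has degree 2.
Fitting a degree-2 polynomial gives Q(n) = 2n² + 3.
Then Q(10) = 203.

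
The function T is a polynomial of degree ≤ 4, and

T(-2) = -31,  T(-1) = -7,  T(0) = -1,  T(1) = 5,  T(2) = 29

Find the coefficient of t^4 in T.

First differences: 24, 6, 6, 24. Second differences: -18, 0, 18. Third differences: 18, 18.
Level-3 differences are constant, so T has degree 3.
Fitting a degree-3 polynomial gives T(t) = 3t³ + 3t - 1.
The coefficient of t^4 is 0.

0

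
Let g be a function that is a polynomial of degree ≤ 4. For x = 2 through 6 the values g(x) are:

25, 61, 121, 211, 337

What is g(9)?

991

First differences: 36, 60, 90, 126. Second differences: 24, 30, 36. Third differences: 6, 6.
Level-3 differences are constant, so g has degree 3.
Fitting a degree-3 polynomial gives g(x) = x³ + 3x² + 2x + 1.
Then g(9) = 991.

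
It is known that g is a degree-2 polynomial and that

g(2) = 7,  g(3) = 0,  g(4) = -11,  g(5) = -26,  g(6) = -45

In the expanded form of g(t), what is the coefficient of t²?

-2

Write g(t) = at² + bt + c; the 5 given values yield a linear system in the 3 coefficients.
Solving, g(t) = -2t² + 3t + 9.
The coefficient of t² is -2.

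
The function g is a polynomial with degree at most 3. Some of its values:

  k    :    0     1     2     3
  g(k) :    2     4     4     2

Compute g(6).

Write g(k) = ak³ + bk² + ck + d; the 4 given values yield a linear system in the 4 coefficients.
Solving, the leading coefficient vanishes, and g(k) = -k² + 3k + 2.
Then g(6) = -16.

-16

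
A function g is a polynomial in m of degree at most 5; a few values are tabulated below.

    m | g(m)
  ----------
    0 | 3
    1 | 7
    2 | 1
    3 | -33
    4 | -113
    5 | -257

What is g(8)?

Write g(m) = am^5 + bm^4 + cm³ + dm² + em + p; the 6 given values yield a linear system in the 6 coefficients.
Solving, the top 2 coefficients vanish, and g(m) = -3m³ + 4m² + 3m + 3.
Then g(8) = -1253.

-1253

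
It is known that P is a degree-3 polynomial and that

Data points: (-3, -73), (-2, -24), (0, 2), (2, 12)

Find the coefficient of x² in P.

-2

Write P(x) = ax³ + bx² + cx + d; the 4 given values yield a linear system in the 4 coefficients.
Solving, P(x) = 2x³ - 2x² + x + 2.
The coefficient of x² is -2.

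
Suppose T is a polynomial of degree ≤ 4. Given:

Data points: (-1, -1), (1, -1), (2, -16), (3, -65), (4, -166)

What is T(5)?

-337

Write T(x) = ax^4 + bx³ + cx² + dx + e; the 5 given values yield a linear system in the 5 coefficients.
Solving, the leading coefficient vanishes, and T(x) = -3x³ + x² + 3x - 2.
Then T(5) = -337.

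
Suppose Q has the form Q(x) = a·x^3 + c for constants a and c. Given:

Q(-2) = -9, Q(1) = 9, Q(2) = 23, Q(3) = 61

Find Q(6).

From Q(-2) = -9 and Q(1) = 9: -8a + c = -9 and 1a + c = 9.
Subtracting: 9a = 18, so a = 2; then c = -9 − 2·(-8) = 7.
So Q(x) = 2x³ + 7, and Q(6) = 439.

439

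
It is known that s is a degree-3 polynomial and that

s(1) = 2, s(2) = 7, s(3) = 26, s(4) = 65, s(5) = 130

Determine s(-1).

10

First differences: 5, 19, 39, 65. Second differences: 14, 20, 26. Third differences: 6, 6.
Level-3 differences are constant, so s has degree 3.
Fitting a degree-3 polynomial gives s(t) = t³ + t² - 5t + 5.
Then s(-1) = 10.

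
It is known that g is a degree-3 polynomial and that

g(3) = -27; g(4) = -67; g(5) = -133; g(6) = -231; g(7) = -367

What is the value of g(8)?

-547

First differences: -40, -66, -98, -136. Second differences: -26, -32, -38. Third differences: -6, -6.
Level-3 differences are constant, so g has degree 3.
Fitting a degree-3 polynomial gives g(k) = -k³ - k² + 4k - 3.
Then g(8) = -547.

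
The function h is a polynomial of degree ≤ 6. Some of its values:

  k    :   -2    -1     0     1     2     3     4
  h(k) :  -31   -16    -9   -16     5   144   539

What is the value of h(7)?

First differences: 15, 7, -7, 21, 139, 395. Second differences: -8, -14, 28, 118, 256. Third differences: -6, 42, 90, 138. Fourth differences: 48, 48, 48.
Level-4 differences are constant, so h has degree 4.
Fitting a degree-4 polynomial gives h(k) = 2k^4 + 3k³ - 9k² - 3k - 9.
Then h(7) = 5360.

5360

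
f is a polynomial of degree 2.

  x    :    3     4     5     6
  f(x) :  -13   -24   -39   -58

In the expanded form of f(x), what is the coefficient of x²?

First differences: -11, -15, -19. Second differences: -4, -4.
Level-2 differences are constant, so f has degree 2.
Fitting a degree-2 polynomial gives f(x) = -2x² + 3x - 4.
The coefficient of x² is -2.

-2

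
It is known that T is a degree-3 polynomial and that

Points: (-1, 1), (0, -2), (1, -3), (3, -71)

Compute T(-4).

202

Write T(n) = an³ + bn² + cn + d; the 4 given values yield a linear system in the 4 coefficients.
Solving, T(n) = -3n³ + n² + n - 2.
Then T(-4) = 202.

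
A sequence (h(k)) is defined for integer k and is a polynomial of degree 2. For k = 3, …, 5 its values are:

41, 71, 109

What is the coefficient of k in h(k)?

2

Write h(k) = ak² + bk + c; the 3 given values yield a linear system in the 3 coefficients.
Solving, h(k) = 4k² + 2k - 1.
The coefficient of k is 2.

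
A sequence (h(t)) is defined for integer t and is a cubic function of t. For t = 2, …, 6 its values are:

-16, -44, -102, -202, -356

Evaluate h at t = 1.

-6

Write h(t) = at³ + bt² + ct + d; the 5 given values yield a linear system in the 4 coefficients.
Solving, h(t) = -2t³ + 3t² - 5t - 2.
Then h(1) = -6.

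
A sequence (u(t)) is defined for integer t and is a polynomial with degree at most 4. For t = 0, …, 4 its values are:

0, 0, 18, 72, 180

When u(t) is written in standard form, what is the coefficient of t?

-3

First differences: 0, 18, 54, 108. Second differences: 18, 36, 54. Third differences: 18, 18.
Level-3 differences are constant, so u has degree 3.
Fitting a degree-3 polynomial gives u(t) = 3t³ - 3t.
The coefficient of t is -3.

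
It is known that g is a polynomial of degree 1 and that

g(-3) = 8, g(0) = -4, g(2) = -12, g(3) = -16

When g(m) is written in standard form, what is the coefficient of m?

Write g(m) = am + b; the 4 given values yield a linear system in the 2 coefficients.
Solving, g(m) = -4m - 4.
The coefficient of m is -4.

-4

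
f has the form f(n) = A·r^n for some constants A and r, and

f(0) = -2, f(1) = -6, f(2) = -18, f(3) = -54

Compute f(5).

Consecutive ratio: -6/(-2) = 3, and -18/(-6) = 3, so r = 3.
Then A·3^0 = -2 gives A = -2, and f(n) = -2·3^n.
f(5) = -2·3^5 = -486.

-486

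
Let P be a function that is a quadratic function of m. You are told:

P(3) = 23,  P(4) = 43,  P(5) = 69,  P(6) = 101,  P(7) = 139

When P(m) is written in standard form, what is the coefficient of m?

First differences: 20, 26, 32, 38. Second differences: 6, 6, 6.
Level-2 differences are constant, so P has degree 2.
Fitting a degree-2 polynomial gives P(m) = 3m² - m - 1.
The coefficient of m is -1.

-1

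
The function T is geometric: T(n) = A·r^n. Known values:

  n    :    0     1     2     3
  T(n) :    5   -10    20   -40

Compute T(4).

Consecutive ratio: -10/5 = -2, and 20/(-10) = -2, so r = -2.
Then A·(-2)^0 = 5 gives A = 5, and T(n) = 5·(-2)^n.
T(4) = 5·(-2)^4 = 80.

80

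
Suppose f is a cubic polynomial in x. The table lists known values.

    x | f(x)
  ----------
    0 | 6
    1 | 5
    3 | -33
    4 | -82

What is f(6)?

Write f(x) = ax³ + bx² + cx + d; the 4 given values yield a linear system in the 4 coefficients.
Solving, f(x) = -x³ - 2x² + 2x + 6.
Then f(6) = -270.

-270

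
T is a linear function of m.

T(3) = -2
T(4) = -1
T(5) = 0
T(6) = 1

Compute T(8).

3

Write T(m) = am + b; the 4 given values yield a linear system in the 2 coefficients.
Solving, T(m) = m - 5.
Then T(8) = 3.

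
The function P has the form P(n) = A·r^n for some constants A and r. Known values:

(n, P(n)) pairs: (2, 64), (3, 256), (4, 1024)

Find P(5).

4096

Consecutive ratio: 256/64 = 4, and 1024/256 = 4, so r = 4.
Then A·4^2 = 64 gives A = 4, and P(n) = 4·4^n.
P(5) = 4·4^5 = 4096.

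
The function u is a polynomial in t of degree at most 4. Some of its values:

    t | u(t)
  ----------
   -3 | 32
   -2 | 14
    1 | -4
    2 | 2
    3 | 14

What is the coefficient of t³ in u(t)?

0

Write u(t) = at^4 + bt³ + ct² + dt + e; the 5 given values yield a linear system in the 5 coefficients.
Solving, the top 2 coefficients vanish, and u(t) = 3t² - 3t - 4.
The coefficient of t³ is 0.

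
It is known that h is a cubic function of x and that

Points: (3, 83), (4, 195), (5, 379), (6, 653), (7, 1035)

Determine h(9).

2195

First differences: 112, 184, 274, 382. Second differences: 72, 90, 108. Third differences: 18, 18.
Level-3 differences are constant, so h has degree 3.
Fitting a degree-3 polynomial gives h(x) = 3x³ + x - 1.
Then h(9) = 2195.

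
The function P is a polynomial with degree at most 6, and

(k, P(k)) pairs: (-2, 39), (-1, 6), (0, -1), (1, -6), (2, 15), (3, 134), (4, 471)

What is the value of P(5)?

First differences: -33, -7, -5, 21, 119, 337. Second differences: 26, 2, 26, 98, 218. Third differences: -24, 24, 72, 120. Fourth differences: 48, 48, 48.
Level-4 differences are constant, so P has degree 4.
Fitting a degree-4 polynomial gives P(k) = 2k^4 - k² - 6k - 1.
Then P(5) = 1194.

1194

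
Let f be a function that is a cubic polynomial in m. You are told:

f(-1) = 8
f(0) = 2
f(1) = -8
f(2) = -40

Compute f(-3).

Write f(m) = am³ + bm² + cm + d; the 4 given values yield a linear system in the 4 coefficients.
Solving, f(m) = -3m³ - 2m² - 5m + 2.
Then f(-3) = 80.

80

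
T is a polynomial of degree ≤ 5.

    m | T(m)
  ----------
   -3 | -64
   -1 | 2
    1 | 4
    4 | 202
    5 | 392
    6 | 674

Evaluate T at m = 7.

1066

Write T(m) = am^5 + bm^4 + cm³ + dm² + em + p; the 6 given values yield a linear system in the 6 coefficients.
Solving, the top 2 coefficients vanish, and T(m) = 3m³ + m² - 2m + 2.
Then T(7) = 1066.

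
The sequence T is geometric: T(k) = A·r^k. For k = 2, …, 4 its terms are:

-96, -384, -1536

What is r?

4

Consecutive ratio: -384/(-96) = 4, and -1536/(-384) = 4, so r = 4.
Then A·4^2 = -96 gives A = -6, and T(k) = -6·4^k.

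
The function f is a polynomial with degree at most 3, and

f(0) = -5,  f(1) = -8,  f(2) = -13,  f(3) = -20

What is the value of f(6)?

-53

First differences: -3, -5, -7. Second differences: -2, -2.
Level-2 differences are constant, so f has degree 2.
Fitting a degree-2 polynomial gives f(x) = -x² - 2x - 5.
Then f(6) = -53.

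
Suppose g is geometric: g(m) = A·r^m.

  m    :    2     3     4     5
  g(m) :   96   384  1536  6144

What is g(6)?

Consecutive ratio: 384/96 = 4, and 1536/384 = 4, so r = 4.
Then A·4^2 = 96 gives A = 6, and g(m) = 6·4^m.
g(6) = 6·4^6 = 24576.

24576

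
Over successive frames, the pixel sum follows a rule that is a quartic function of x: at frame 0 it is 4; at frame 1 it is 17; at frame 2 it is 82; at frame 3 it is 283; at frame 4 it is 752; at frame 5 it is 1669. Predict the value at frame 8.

9628

Write the value at x as h(x).
First differences: 13, 65, 201, 469, 917. Second differences: 52, 136, 268, 448. Third differences: 84, 132, 180. Fourth differences: 48, 48.
Level-4 differences are constant, so h has degree 4.
Fitting a degree-4 polynomial gives h(x) = 2x^4 + 2x³ + 6x² + 3x + 4.
Then h(8) = 9628.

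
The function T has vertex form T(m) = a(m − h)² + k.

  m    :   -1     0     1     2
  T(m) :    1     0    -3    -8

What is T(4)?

First differences -1, -3, -5; second difference -2 = 2a, so a = -1.
Expanding, the m-coefficient is −2ah = 2h; matching it to the data gives h = -1, and then k = 1.
So T(m) = -1(m + 1)² + 1.
T(4) = -1·5² + 1 = -24.

-24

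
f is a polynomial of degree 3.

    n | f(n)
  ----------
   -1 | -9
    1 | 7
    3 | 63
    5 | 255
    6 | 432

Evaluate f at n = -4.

Write f(n) = an³ + bn² + cn + d; the 5 given values yield a linear system in the 4 coefficients.
Solving, f(n) = 2n³ - n² + 6n.
Then f(-4) = -168.

-168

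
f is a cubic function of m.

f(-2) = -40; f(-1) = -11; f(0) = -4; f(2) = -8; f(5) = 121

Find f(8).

700

Write f(m) = am³ + bm² + cm + d; the 5 given values yield a linear system in the 4 coefficients.
Solving, f(m) = 2m³ - 5m² - 4.
Then f(8) = 700.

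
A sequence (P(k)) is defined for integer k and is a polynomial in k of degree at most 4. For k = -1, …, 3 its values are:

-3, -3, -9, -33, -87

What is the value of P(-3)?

First differences: 0, -6, -24, -54. Second differences: -6, -18, -30. Third differences: -12, -12.
Level-3 differences are constant, so P has degree 3.
Fitting a degree-3 polynomial gives P(k) = -2k³ - 3k² - k - 3.
Then P(-3) = 27.

27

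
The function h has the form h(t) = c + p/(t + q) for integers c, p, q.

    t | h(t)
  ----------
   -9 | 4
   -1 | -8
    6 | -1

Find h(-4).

19

(h(t) − c)(t + q) = p for each data point; the three points give a linear system in c and q, then p follows.
Solving: c = 1, q = 3, p = -18, so h(t) = 1 − 18/(t + 3).
Then h(-4) = 1 − 18/(-1) = 19.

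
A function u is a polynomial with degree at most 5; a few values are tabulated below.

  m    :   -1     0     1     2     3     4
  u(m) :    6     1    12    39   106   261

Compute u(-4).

Write u(m) = am^5 + bm^4 + cm³ + dm² + em + p; the 6 given values yield a linear system in the 6 coefficients.
Solving, the leading coefficient vanishes, and u(m) = m^4 - 2m³ + 7m² + 5m + 1.
Then u(-4) = 477.

477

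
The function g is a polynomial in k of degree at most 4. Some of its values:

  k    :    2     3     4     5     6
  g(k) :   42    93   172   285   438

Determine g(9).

1197

Write g(k) = ak^4 + bk³ + ck² + dk + e; the 5 given values yield a linear system in the 5 coefficients.
Solving, the leading coefficient vanishes, and g(k) = k³ + 5k² + 7k.
Then g(9) = 1197.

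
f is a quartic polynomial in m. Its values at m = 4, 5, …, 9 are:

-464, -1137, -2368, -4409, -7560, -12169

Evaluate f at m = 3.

-145

First differences: -673, -1231, -2041, -3151, -4609. Second differences: -558, -810, -1110, -1458. Third differences: -252, -300, -348. Fourth differences: -48, -48.
Level-4 differences are constant, so f has degree 4.
Fitting a degree-4 polynomial gives f(m) = -2m^4 + 2m³ - 7m² + 6m + 8.
Then f(3) = -145.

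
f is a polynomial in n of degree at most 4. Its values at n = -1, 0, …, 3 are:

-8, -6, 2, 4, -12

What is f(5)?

First differences: 2, 8, 2, -16. Second differences: 6, -6, -18. Third differences: -12, -12.
Level-3 differences are constant, so f has degree 3.
Fitting a degree-3 polynomial gives f(n) = -2n³ + 3n² + 7n - 6.
Then f(5) = -146.

-146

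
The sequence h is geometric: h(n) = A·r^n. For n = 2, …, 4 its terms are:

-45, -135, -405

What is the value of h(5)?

Consecutive ratio: -135/(-45) = 3, and -405/(-135) = 3, so r = 3.
Then A·3^2 = -45 gives A = -5, and h(n) = -5·3^n.
h(5) = -5·3^5 = -1215.

-1215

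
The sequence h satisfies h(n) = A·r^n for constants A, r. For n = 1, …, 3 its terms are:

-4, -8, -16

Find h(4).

Consecutive ratio: -8/(-4) = 2, and -16/(-8) = 2, so r = 2.
Then A·2^1 = -4 gives A = -2, and h(n) = -2·2^n.
h(4) = -2·2^4 = -32.

-32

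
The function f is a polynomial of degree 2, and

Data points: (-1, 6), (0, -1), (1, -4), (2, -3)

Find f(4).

First differences: -7, -3, 1. Second differences: 4, 4.
Level-2 differences are constant, so f has degree 2.
Fitting a degree-2 polynomial gives f(k) = 2k² - 5k - 1.
Then f(4) = 11.

11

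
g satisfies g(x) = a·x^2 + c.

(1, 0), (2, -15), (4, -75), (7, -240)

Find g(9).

From g(1) = 0 and g(2) = -15: 1a + c = 0 and 4a + c = -15.
Subtracting: 3a = -15, so a = -5; then c = 0 − (-5)·1 = 5.
So g(x) = -5x² + 5, and g(9) = -400.

-400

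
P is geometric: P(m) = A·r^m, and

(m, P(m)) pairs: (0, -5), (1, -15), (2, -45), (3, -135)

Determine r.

3

Consecutive ratio: -15/(-5) = 3, and -45/(-15) = 3, so r = 3.
Then A·3^0 = -5 gives A = -5, and P(m) = -5·3^m.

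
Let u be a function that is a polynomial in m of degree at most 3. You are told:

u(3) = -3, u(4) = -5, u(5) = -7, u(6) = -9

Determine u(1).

Write u(m) = am³ + bm² + cm + d; the 4 given values yield a linear system in the 4 coefficients.
Solving, the top 2 coefficients vanish, and u(m) = -2m + 3.
Then u(1) = 1.

1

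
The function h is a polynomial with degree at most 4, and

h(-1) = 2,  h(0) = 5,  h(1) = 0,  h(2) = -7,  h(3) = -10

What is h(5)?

Write h(x) = ax^4 + bx³ + cx² + dx + e; the 5 given values yield a linear system in the 5 coefficients.
Solving, the leading coefficient vanishes, and h(x) = x³ - 4x² - 2x + 5.
Then h(5) = 20.

20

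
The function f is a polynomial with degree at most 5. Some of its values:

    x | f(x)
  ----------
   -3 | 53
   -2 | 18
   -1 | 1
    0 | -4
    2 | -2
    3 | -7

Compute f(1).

-3

Write f(x) = ax^5 + bx^4 + cx³ + dx² + ex + p; the 6 given values yield a linear system in the 6 coefficients.
Solving, the top 2 coefficients vanish, and f(x) = -x³ + 3x² - x - 4.
Then f(1) = -3.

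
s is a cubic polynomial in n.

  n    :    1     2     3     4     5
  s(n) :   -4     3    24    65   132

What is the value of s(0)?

Write s(n) = an³ + bn² + cn + d; the 5 given values yield a linear system in the 4 coefficients.
Solving, s(n) = n³ + n² - 3n - 3.
Then s(0) = -3.

-3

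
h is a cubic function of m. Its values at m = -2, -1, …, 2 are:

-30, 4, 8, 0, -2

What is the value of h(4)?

84

Write h(m) = am³ + bm² + cm + d; the 5 given values yield a linear system in the 4 coefficients.
Solving, h(m) = 3m³ - 6m² - 5m + 8.
Then h(4) = 84.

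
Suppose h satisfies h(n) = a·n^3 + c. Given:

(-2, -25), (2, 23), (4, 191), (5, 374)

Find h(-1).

-4

From h(-2) = -25 and h(2) = 23: -8a + c = -25 and 8a + c = 23.
Subtracting: 16a = 48, so a = 3; then c = -25 − 3·(-8) = -1.
So h(n) = 3n³ − 1, and h(-1) = -4.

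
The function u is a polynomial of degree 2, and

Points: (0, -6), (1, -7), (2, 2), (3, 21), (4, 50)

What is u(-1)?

5

First differences: -1, 9, 19, 29. Second differences: 10, 10, 10.
Level-2 differences are constant, so u has degree 2.
Fitting a degree-2 polynomial gives u(n) = 5n² - 6n - 6.
Then u(-1) = 5.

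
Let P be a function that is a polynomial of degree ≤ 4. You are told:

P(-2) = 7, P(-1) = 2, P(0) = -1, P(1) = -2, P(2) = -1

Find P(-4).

First differences: -5, -3, -1, 1. Second differences: 2, 2, 2.
Level-2 differences are constant, so P has degree 2.
Fitting a degree-2 polynomial gives P(n) = n² - 2n - 1.
Then P(-4) = 23.

23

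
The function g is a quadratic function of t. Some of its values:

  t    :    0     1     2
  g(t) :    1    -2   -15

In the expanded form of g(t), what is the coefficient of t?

2

Write g(t) = at² + bt + c; the 3 given values yield a linear system in the 3 coefficients.
Solving, g(t) = -5t² + 2t + 1.
The coefficient of t is 2.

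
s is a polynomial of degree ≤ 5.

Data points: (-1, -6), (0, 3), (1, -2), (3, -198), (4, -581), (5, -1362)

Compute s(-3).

-210

Write s(n) = an^5 + bn^4 + cn³ + dn² + en + p; the 6 given values yield a linear system in the 6 coefficients.
Solving, the leading coefficient vanishes, and s(n) = -2n^4 - 5n² + 2n + 3.
Then s(-3) = -210.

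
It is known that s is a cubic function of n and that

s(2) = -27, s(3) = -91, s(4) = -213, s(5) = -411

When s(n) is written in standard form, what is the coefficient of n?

3

Write s(n) = an³ + bn² + cn + d; the 4 given values yield a linear system in the 4 coefficients.
Solving, s(n) = -3n³ - 2n² + 3n - 1.
The coefficient of n is 3.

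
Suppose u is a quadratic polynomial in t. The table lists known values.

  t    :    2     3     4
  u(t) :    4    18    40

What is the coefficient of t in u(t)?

Write u(t) = at² + bt + c; the 3 given values yield a linear system in the 3 coefficients.
Solving, u(t) = 4t² - 6t.
The coefficient of t is -6.

-6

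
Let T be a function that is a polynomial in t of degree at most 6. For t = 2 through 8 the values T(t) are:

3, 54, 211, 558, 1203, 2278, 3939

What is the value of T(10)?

9763

First differences: 51, 157, 347, 645, 1075, 1661. Second differences: 106, 190, 298, 430, 586. Third differences: 84, 108, 132, 156. Fourth differences: 24, 24, 24.
Level-4 differences are constant, so T has degree 4.
Fitting a degree-4 polynomial gives T(t) = t^4 - 2t² - 4t + 3.
Then T(10) = 9763.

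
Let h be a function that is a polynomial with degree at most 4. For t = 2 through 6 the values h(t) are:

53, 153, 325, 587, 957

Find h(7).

Write h(t) = at^4 + bt³ + ct² + dt + e; the 5 given values yield a linear system in the 5 coefficients.
Solving, the leading coefficient vanishes, and h(t) = 3t³ + 9t² - 2t - 3.
Then h(7) = 1453.

1453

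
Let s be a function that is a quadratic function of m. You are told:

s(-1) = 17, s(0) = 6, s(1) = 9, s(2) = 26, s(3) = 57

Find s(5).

161

First differences: -11, 3, 17, 31. Second differences: 14, 14, 14.
Level-2 differences are constant, so s has degree 2.
Fitting a degree-2 polynomial gives s(m) = 7m² - 4m + 6.
Then s(5) = 161.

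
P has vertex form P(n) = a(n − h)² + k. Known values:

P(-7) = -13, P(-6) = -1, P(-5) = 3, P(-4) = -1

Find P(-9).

First differences 12, 4, -4; second difference -8 = 2a, so a = -4.
Expanding, the n-coefficient is −2ah = 8h; matching it to the data gives h = -5, and then k = 3.
So P(n) = -4(n + 5)² + 3.
P(-9) = -4·(-4)² + 3 = -61.

-61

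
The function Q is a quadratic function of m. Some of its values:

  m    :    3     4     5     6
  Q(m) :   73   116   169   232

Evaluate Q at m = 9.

481

First differences: 43, 53, 63. Second differences: 10, 10.
Level-2 differences are constant, so Q has degree 2.
Fitting a degree-2 polynomial gives Q(m) = 5m² + 8m + 4.
Then Q(9) = 481.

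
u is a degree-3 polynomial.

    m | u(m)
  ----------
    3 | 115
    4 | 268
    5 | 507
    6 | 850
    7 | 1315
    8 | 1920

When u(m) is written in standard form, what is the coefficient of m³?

3

First differences: 153, 239, 343, 465, 605. Second differences: 86, 104, 122, 140. Third differences: 18, 18, 18.
Level-3 differences are constant, so u has degree 3.
Fitting a degree-3 polynomial gives u(m) = 3m³ + 7m² - 7m - 8.
The coefficient of m³ is 3.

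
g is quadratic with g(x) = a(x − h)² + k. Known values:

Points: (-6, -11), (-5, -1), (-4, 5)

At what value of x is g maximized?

First differences 10, 6; second difference -4 = 2a, so a = -2.
Expanding, the x-coefficient is −2ah = 4h; matching it to the data gives h = -3, and then k = 7.
So g(x) = -2(x + 3)² + 7.
Hence h = -3.

-3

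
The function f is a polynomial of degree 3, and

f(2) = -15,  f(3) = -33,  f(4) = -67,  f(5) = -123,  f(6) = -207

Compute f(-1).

3

First differences: -18, -34, -56, -84. Second differences: -16, -22, -28. Third differences: -6, -6.
Level-3 differences are constant, so f has degree 3.
Fitting a degree-3 polynomial gives f(m) = -m³ + m² - 4m - 3.
Then f(-1) = 3.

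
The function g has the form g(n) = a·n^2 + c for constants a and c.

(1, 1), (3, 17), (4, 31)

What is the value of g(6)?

71

From g(1) = 1 and g(3) = 17: 1a + c = 1 and 9a + c = 17.
Subtracting: 8a = 16, so a = 2; then c = 1 − 2·1 = -1.
So g(n) = 2n² − 1, and g(6) = 71.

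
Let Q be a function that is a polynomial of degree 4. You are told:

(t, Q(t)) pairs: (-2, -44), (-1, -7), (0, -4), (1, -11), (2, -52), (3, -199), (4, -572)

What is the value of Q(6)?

First differences: 37, 3, -7, -41, -147, -373. Second differences: -34, -10, -34, -106, -226. Third differences: 24, -24, -72, -120. Fourth differences: -48, -48, -48.
Level-4 differences are constant, so Q has degree 4.
Fitting a degree-4 polynomial gives Q(t) = -2t^4 - 3t² - 2t - 4.
Then Q(6) = -2716.

-2716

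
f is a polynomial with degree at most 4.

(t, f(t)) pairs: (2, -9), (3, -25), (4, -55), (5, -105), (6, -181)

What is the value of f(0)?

First differences: -16, -30, -50, -76. Second differences: -14, -20, -26. Third differences: -6, -6.
Level-3 differences are constant, so f has degree 3.
Fitting a degree-3 polynomial gives f(t) = -t³ + 2t² - 7t + 5.
Then f(0) = 5.

5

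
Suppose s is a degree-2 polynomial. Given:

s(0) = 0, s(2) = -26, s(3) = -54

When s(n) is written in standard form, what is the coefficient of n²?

Write s(n) = an² + bn + c; the 3 given values yield a linear system in the 3 coefficients.
Solving, s(n) = -5n² - 3n.
The coefficient of n² is -5.

-5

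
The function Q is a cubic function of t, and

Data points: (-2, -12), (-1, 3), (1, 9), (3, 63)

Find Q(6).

Write Q(t) = at³ + bt² + ct + d; the 4 given values yield a linear system in the 4 coefficients.
Solving, Q(t) = 2t³ + t + 6.
Then Q(6) = 444.

444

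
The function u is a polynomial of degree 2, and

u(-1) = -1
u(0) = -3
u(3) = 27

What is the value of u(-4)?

Write u(t) = at² + bt + c; the 3 given values yield a linear system in the 3 coefficients.
Solving, u(t) = 3t² + t - 3.
Then u(-4) = 41.

41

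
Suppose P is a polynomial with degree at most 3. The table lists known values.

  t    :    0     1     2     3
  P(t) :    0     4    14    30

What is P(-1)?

2

Write P(t) = at³ + bt² + ct + d; the 4 given values yield a linear system in the 4 coefficients.
Solving, the leading coefficient vanishes, and P(t) = 3t² + t.
Then P(-1) = 2.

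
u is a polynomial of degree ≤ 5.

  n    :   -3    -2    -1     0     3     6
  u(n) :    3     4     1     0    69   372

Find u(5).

Write u(n) = an^5 + bn^4 + cn³ + dn² + en + p; the 6 given values yield a linear system in the 6 coefficients.
Solving, the top 2 coefficients vanish, and u(n) = n³ + 4n² + 2n.
Then u(5) = 235.

235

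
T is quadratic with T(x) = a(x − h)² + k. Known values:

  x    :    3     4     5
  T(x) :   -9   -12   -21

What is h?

3

First differences -3, -9; second difference -6 = 2a, so a = -3.
Expanding, the x-coefficient is −2ah = 6h; matching it to the data gives h = 3, and then k = -9.
So T(x) = -3(x − 3)² − 9.
Hence h = 3.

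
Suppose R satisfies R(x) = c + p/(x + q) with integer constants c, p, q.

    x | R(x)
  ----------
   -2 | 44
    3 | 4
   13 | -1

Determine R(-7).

(R(x) − c)(x + q) = p for each data point; the three points give a linear system in c and q, then p follows.
Solving: c = -4, q = 3, p = 48, so R(x) = -4 + 48/(x + 3).
Then R(-7) = -4 + 48/(-4) = -16.

-16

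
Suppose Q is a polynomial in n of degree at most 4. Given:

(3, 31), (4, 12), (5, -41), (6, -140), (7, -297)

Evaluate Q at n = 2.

Write Q(n) = an^4 + bn³ + cn² + dn + e; the 5 given values yield a linear system in the 5 coefficients.
Solving, the leading coefficient vanishes, and Q(n) = -2n³ + 7n² + 6n + 4.
Then Q(2) = 28.

28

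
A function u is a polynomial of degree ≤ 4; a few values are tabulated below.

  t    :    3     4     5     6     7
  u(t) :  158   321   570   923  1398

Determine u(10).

Write u(t) = at^4 + bt³ + ct² + dt + e; the 5 given values yield a linear system in the 5 coefficients.
Solving, the leading coefficient vanishes, and u(t) = 3t³ + 7t² + 3t + 5.
Then u(10) = 3735.

3735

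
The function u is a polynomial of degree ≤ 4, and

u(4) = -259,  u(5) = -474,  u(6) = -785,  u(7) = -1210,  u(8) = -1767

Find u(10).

First differences: -215, -311, -425, -557. Second differences: -96, -114, -132. Third differences: -18, -18.
Level-3 differences are constant, so u has degree 3.
Fitting a degree-3 polynomial gives u(k) = -3k³ - 3k² - 5k + 1.
Then u(10) = -3349.

-3349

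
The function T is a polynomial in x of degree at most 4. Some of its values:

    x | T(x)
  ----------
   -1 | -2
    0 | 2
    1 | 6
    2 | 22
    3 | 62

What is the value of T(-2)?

-18

Write T(x) = ax^4 + bx³ + cx² + dx + e; the 5 given values yield a linear system in the 5 coefficients.
Solving, the leading coefficient vanishes, and T(x) = 2x³ + 2x + 2.
Then T(-2) = -18.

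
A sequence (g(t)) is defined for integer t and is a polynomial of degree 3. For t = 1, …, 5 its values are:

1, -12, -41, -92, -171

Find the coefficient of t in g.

0

Write g(t) = at³ + bt² + ct + d; the 5 given values yield a linear system in the 4 coefficients.
Solving, g(t) = -t³ - 2t² + 4.
The coefficient of t is 0.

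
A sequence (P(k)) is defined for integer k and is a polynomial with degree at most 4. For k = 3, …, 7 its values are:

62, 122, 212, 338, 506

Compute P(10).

1322

First differences: 60, 90, 126, 168. Second differences: 30, 36, 42. Third differences: 6, 6.
Level-3 differences are constant, so P has degree 3.
Fitting a degree-3 polynomial gives P(k) = k³ + 3k² + 2k + 2.
Then P(10) = 1322.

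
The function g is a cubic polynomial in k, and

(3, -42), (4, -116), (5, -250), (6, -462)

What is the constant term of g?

0

Write g(k) = ak³ + bk² + ck + d; the 4 given values yield a linear system in the 4 coefficients.
Solving, g(k) = -3k³ + 6k² - 5k.
The constant term is g(0) = 0.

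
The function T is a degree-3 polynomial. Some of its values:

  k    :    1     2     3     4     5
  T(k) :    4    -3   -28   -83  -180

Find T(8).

First differences: -7, -25, -55, -97. Second differences: -18, -30, -42. Third differences: -12, -12.
Level-3 differences are constant, so T has degree 3.
Fitting a degree-3 polynomial gives T(k) = -2k³ + 3k² - 2k + 5.
Then T(8) = -843.

-843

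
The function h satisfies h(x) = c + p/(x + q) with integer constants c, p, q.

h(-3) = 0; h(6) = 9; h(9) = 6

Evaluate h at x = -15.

2

(h(x) − c)(x + q) = p for each data point; the three points give a linear system in c and q, then p follows.
Solving: c = 3, q = -3, p = 18, so h(x) = 3 + 18/(x − 3).
Then h(-15) = 3 + 18/(-18) = 2.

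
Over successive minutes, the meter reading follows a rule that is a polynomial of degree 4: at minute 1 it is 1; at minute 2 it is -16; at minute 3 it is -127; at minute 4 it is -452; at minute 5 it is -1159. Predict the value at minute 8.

Write the value at k as s(k).
Write s(k) = ak^4 + bk³ + ck² + dk + e; the 5 given values yield a linear system in the 5 coefficients.
Solving, s(k) = -2k^4 + 3k² + 4k - 4.
Then s(8) = -7972.

-7972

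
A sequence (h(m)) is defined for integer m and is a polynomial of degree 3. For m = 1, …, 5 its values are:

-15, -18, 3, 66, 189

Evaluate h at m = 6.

390

First differences: -3, 21, 63, 123. Second differences: 24, 42, 60. Third differences: 18, 18.
Level-3 differences are constant, so h has degree 3.
Fitting a degree-3 polynomial gives h(m) = 3m³ - 6m² - 6m - 6.
Then h(6) = 390.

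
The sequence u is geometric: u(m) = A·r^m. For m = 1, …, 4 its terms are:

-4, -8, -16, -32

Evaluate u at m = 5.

Consecutive ratio: -8/(-4) = 2, and -16/(-8) = 2, so r = 2.
Then A·2^1 = -4 gives A = -2, and u(m) = -2·2^m.
u(5) = -2·2^5 = -64.

-64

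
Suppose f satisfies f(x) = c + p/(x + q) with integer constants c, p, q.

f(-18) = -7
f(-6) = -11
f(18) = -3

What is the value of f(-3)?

-17

(f(x) − c)(x + q) = p for each data point; the three points give a linear system in c and q, then p follows.
Solving: c = -5, q = 0, p = 36, so f(x) = -5 + 36/(x + 0).
Then f(-3) = -5 + 36/(-3) = -17.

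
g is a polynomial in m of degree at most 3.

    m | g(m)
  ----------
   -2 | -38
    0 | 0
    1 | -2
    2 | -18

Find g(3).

Write g(m) = am³ + bm² + cm + d; the 4 given values yield a linear system in the 4 coefficients.
Solving, the leading coefficient vanishes, and g(m) = -7m² + 5m.
Then g(3) = -48.

-48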